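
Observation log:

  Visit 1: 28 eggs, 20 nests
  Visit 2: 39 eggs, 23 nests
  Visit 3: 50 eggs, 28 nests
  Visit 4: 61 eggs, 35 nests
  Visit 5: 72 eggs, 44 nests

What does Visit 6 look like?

83 eggs, 55 nests

Eggs: +11 each step; 28, 39, 50, 61, 72 → 83.
Nests: 20, 23, 28, 35, 44 → 55 (differences are 3, 5, 7, … (increasing by 2 each time)).
Putting it together: 83 eggs, 55 nests.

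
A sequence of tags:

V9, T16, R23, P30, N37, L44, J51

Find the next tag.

Letter: V, T, R, P, N, L, J → H (letters move back 2 places in the alphabet).
Second component goes 9, 16, 23, 30, 37, 44, 51 → 58 (+7 each step).
Combining the parts gives H58.

H58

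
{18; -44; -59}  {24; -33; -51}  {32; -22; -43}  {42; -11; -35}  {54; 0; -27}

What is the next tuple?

{68; 11; -19}

For the first coordinate, differences are 6, 8, 10, … (increasing by 2 each time): 18, 24, 32, 42, 54 → 68.
Second coordinate: +11 each step, so -44, -33, -22, -11, 0 → 11.
Third coordinate: -59, -51, -43, -35, -27 → -19 (+8 each step).
Putting it together: {68; 11; -19}.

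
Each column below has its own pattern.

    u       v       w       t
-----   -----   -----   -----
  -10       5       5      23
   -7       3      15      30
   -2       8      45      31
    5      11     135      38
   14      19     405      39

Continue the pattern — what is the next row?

25  30  1215  46

Column u — differences are 3, 5, 7, … (increasing by 2 each time): -10, -7, -2, 5, 14 → 25.
Column v — each term is the sum of the two before it: 5, 3, 8, 11, 19 → 30.
For the column w, ×3 each step: 5, 15, 45, 135, 405 → 1215.
For the column t, alternating steps +7, +1, +7, +1, …: 23, 30, 31, 38, 39 → 46.
Putting it together: 25  30  1215  46.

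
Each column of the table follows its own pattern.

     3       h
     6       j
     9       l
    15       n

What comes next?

First component: 3, 6, 9, 15 → 24 (each term is the sum of the two before it).
Letter: letters move forward 2 places in the alphabet; h, j, l, n → p.
Putting it together: 24  p.

24  p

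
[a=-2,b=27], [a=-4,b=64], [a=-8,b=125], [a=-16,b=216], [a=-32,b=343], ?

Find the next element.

[a=-64,b=512]

A — ×2 each step: -2, -4, -8, -16, -32 → -64.
B: perfect cubes: 3³, 4³, 5³, …, so 27, 64, 125, 216, 343 → 512.
So the next element is [a=-64,b=512].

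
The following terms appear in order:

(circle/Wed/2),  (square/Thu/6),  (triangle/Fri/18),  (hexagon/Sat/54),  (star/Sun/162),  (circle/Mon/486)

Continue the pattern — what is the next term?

Shape: repeats circle → square → triangle → hexagon → star, so circle, square, triangle, hexagon, star, circle → square.
Day: Wed, Thu, Fri, Sat, Sun, Mon → Tue (runs through the weekdays Mon→Sun).
Third part — ×3 each step: 2, 6, 18, 54, 162, 486 → 1458.
Putting it together: (square/Tue/1458).

(square/Tue/1458)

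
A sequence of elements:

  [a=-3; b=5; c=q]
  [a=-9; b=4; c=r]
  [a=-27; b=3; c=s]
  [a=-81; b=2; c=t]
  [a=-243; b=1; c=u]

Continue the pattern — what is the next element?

[a=-729; b=0; c=v]

A: ×3 each step, so -3, -9, -27, -81, -243 → -729.
B: −1 each step, so 5, 4, 3, 2, 1 → 0.
C goes q, r, s, t, u → v (letters move forward 1 place in the alphabet).
Combining the parts gives [a=-729; b=0; c=v].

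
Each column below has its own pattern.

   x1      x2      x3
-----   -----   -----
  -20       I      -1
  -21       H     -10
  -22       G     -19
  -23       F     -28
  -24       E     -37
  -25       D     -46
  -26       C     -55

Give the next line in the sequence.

Column x1: -20, -21, -22, -23, -24, -25, -26 → -27 (−1 each step).
Column x2: letters move back 1 place in the alphabet, so I, H, G, F, E, D, C → B.
Column x3 goes -1, -10, -19, -28, -37, -46, -55 → -64 (−9 each step).
Combining the parts gives -27  B  -64.

-27  B  -64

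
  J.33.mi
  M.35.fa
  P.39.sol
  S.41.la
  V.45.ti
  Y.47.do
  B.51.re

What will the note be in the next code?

mi

Note goes mi, fa, sol, la, ti, do, re → mi (runs through the solfège scale do→ti).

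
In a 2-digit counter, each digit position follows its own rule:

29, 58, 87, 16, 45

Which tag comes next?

First digit — +3 each step, mod 10: 2, 5, 8, 1, 4 → 7.
Second digit goes 9, 8, 7, 6, 5 → 4 (−1 each step, mod 10).
Putting it together: 74.

74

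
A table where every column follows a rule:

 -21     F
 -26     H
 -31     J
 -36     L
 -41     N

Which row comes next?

-46  P

First component: -21, -26, -31, -36, -41 → -46 (−5 each step).
Letter: letters move forward 2 places in the alphabet; F, H, J, L, N → P.
Putting it together: -46  P.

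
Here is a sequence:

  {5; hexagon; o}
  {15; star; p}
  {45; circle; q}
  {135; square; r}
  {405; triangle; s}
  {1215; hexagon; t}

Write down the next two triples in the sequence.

First entry goes 5, 15, 45, 135, 405, 1215 → 3645 → 10935 (×3 each step).
Shape goes hexagon, star, circle, square, triangle, hexagon → star → circle (repeats hexagon → star → circle → square → triangle).
Letter: letters move forward 1 place in the alphabet; o, p, q, r, s, t → u → v.
So the next two triples are {3645; star; u} and {10935; circle; v}.

{3645; star; u}, {10935; circle; v}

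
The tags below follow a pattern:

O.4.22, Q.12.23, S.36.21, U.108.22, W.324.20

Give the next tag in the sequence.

Y.972.21

Letter goes O, Q, S, U, W → Y (letters move forward 2 places in the alphabet).
Second component: ×3 each step; 4, 12, 36, 108, 324 → 972.
Third component: alternating steps +1, −2, +1, −2, …; 22, 23, 21, 22, 20 → 21.
So the next tag is Y.972.21.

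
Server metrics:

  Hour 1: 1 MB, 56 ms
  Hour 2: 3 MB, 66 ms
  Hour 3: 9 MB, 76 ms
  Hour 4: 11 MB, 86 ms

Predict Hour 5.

17 MB, 96 ms

For the MB, alternating steps +2, +6, +2, +6, …: 1, 3, 9, 11 → 17.
Ms — +10 each step: 56, 66, 76, 86 → 96.
Putting it together: 17 MB, 96 ms.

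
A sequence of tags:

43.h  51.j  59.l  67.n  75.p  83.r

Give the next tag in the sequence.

First component — +8 each step: 43, 51, 59, 67, 75, 83 → 91.
For the letter, letters move forward 2 places in the alphabet: h, j, l, n, p, r → t.
Combining the parts gives 91.t.

91.t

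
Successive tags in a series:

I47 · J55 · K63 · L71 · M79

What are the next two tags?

Letter: I, J, K, L, M → N → O (letters move forward 1 place in the alphabet).
Second component goes 47, 55, 63, 71, 79 → 87 → 95 (+8 each step).
So the next two tags are N87 and O95.

N87 then O95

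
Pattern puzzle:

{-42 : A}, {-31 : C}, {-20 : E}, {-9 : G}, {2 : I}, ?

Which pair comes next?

{13 : K}

For the first component, +11 each step: -42, -31, -20, -9, 2 → 13.
Letter goes A, C, E, G, I → K (letters move forward 2 places in the alphabet).
Putting it together: {13 : K}.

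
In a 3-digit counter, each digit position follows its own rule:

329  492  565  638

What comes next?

701

First digit — +1 each step, mod 10: 3, 4, 5, 6 → 7.
Second digit: −3 each step, mod 10; 2, 9, 6, 3 → 0.
Third digit: +3 each step, mod 10; 9, 2, 5, 8 → 1.
Putting it together: 701.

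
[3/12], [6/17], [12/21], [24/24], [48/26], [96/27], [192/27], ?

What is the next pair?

First value goes 3, 6, 12, 24, 48, 96, 192 → 384 (×2 each step).
For the second value, differences are 5, 4, 3, … (decreasing by 1 each time): 12, 17, 21, 24, 26, 27, 27 → 26.
Combining the parts gives [384/26].

[384/26]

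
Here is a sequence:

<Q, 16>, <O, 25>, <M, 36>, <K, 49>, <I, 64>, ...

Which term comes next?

Letter goes Q, O, M, K, I → G (letters move back 2 places in the alphabet).
Second slot: perfect squares: 4², 5², 6², …, so 16, 25, 36, 49, 64 → 81.
Putting it together: <G, 81>.

<G, 81>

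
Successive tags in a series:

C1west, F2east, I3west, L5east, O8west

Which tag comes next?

Letter: letters move forward 3 places in the alphabet, so C, F, I, L, O → R.
Second component: each term is the sum of the two before it; 1, 2, 3, 5, 8 → 13.
Direction: alternates west ↔ east; west, east, west, east, west → east.
Putting it together: R13east.

R13east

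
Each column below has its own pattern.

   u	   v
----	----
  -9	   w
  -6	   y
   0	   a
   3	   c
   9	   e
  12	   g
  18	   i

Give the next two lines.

Column u — alternating steps +3, +6, +3, +6, …: -9, -6, 0, 3, 9, 12, 18 → 21 → 27.
For the column v, letters move forward 2 places in the alphabet, wrapping Z→A: w, y, a, c, e, g, i → k → m.
Putting the parts together: 21  k and then 27  m.

21  k; 27  m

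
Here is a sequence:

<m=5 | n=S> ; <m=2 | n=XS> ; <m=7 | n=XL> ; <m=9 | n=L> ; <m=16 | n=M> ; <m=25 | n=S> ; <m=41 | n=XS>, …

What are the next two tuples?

For the m, each term is the sum of the two before it: 5, 2, 7, 9, 16, 25, 41 → 66 → 107.
N: repeats S → XS → XL → L → M, so S, XS, XL, L, M, S, XS → XL → L.
So the next two tuples are <m=66 | n=XL> and <m=107 | n=L>.

<m=66 | n=XL>, <m=107 | n=L>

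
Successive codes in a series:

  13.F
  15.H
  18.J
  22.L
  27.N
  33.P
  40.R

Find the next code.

For the first component, differences are 2, 3, 4, … (increasing by 1 each time): 13, 15, 18, 22, 27, 33, 40 → 48.
For the letter, letters move forward 2 places in the alphabet: F, H, J, L, N, P, R → T.
So the next code is 48.T.

48.T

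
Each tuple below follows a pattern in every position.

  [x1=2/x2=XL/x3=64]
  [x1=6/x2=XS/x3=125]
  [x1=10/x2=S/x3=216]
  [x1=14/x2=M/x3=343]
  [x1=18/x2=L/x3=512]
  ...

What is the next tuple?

X1 goes 2, 6, 10, 14, 18 → 22 (+4 each step).
For the x2, runs through clothing sizes XS→XL: XL, XS, S, M, L → XL.
For the x3, perfect cubes: 4³, 5³, 6³, …: 64, 125, 216, 343, 512 → 729.
Combining the parts gives [x1=22/x2=XL/x3=729].

[x1=22/x2=XL/x3=729]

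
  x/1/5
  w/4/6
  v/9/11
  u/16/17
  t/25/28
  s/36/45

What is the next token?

Letter — letters move back 1 place in the alphabet: x, w, v, u, t, s → r.
Second component goes 1, 4, 9, 16, 25, 36 → 49 (perfect squares: 1², 2², 3², …).
For the third component, each term is the sum of the two before it: 5, 6, 11, 17, 28, 45 → 73.
Combining the parts gives r/49/73.

r/49/73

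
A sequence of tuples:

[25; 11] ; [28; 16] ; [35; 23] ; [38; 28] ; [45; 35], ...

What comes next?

First coordinate: 25, 28, 35, 38, 45 → 48 (alternating steps +3, +7, +3, +7, …).
Second coordinate: alternating steps +5, +7, +5, +7, …; 11, 16, 23, 28, 35 → 40.
Putting it together: [48; 40].

[48; 40]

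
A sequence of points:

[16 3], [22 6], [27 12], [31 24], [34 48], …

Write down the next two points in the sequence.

First value: differences are 6, 5, 4, … (decreasing by 1 each time); 16, 22, 27, 31, 34 → 36 → 37.
Second value: ×2 each step; 3, 6, 12, 24, 48 → 96 → 192.
So the next two points are [36 96] and [37 192].

[36 96], [37 192]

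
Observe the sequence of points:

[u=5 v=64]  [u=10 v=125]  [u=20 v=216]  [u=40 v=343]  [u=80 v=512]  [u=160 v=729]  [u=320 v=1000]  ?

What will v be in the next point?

U: ×2 each step; 5, 10, 20, 40, 80, 160, 320 → 640.
V: 64, 125, 216, 343, 512, 729, 1000 → 1331 (perfect cubes: 4³, 5³, 6³, …).

1331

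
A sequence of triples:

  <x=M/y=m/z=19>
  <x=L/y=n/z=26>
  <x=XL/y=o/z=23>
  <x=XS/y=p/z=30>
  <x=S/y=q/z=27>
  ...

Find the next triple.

<x=M/y=r/z=34>

X: runs through clothing sizes XS→XL, so M, L, XL, XS, S → M.
Y goes m, n, o, p, q → r (letters move forward 1 place in the alphabet).
Z: alternating steps +7, −3, +7, −3, …, so 19, 26, 23, 30, 27 → 34.
Putting it together: <x=M/y=r/z=34>.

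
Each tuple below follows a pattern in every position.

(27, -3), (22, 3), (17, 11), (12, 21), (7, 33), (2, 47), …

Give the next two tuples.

First slot: −5 each step; 27, 22, 17, 12, 7, 2 → -3 → -8.
For the second slot, differences are 6, 8, 10, … (increasing by 2 each time): -3, 3, 11, 21, 33, 47 → 63 → 81.
So the next two tuples are (-3, 63) and (-8, 81).

(-3, 63), (-8, 81)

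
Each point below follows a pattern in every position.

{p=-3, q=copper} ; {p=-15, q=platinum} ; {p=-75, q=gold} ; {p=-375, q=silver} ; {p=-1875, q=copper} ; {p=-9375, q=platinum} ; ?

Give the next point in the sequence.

P goes -3, -15, -75, -375, -1875, -9375 → -46875 (×5 each step).
For the q, repeats copper → platinum → gold → silver: copper, platinum, gold, silver, copper, platinum → gold.
Putting it together: {p=-46875, q=gold}.

{p=-46875, q=gold}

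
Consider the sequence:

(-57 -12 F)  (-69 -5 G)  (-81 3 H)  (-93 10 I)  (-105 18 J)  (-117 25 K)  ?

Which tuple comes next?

First slot: −12 each step, so -57, -69, -81, -93, -105, -117 → -129.
Second slot — alternating steps +7, +8, +7, +8, …: -12, -5, 3, 10, 18, 25 → 33.
Letter: letters move forward 1 place in the alphabet, so F, G, H, I, J, K → L.
So the next tuple is (-129 33 L).

(-129 33 L)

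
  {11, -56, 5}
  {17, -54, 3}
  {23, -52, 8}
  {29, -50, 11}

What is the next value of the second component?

-48

Second component: +2 each step, so -56, -54, -52, -50 → -48.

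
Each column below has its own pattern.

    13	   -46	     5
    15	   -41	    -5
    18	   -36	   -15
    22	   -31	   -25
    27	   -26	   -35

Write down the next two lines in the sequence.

33  -21  -45; 40  -16  -55

First component: differences are 2, 3, 4, … (increasing by 1 each time); 13, 15, 18, 22, 27 → 33 → 40.
Second component: +5 each step, so -46, -41, -36, -31, -26 → -21 → -16.
Third component: −10 each step, so 5, -5, -15, -25, -35 → -45 → -55.
So the next two lines are 33  -21  -45 and 40  -16  -55.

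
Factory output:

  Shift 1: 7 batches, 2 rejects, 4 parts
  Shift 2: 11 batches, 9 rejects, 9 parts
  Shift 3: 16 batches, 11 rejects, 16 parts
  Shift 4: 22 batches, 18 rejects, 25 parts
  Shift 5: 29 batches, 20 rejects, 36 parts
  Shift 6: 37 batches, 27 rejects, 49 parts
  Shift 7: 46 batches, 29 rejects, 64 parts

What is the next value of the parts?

For the parts, perfect squares: 2², 3², 4², …: 4, 9, 16, 25, 36, 49, 64 → 81.

81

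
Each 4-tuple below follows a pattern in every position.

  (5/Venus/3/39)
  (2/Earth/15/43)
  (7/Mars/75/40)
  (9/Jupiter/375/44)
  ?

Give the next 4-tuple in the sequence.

First component: each term is the sum of the two before it, so 5, 2, 7, 9 → 16.
For the planet, runs through the planets Mercury→Neptune: Venus, Earth, Mars, Jupiter → Saturn.
Third component — ×5 each step: 3, 15, 75, 375 → 1875.
For the fourth component, alternating steps +4, −3, +4, −3, …: 39, 43, 40, 44 → 41.
Combining the parts gives (16/Saturn/1875/41).

(16/Saturn/1875/41)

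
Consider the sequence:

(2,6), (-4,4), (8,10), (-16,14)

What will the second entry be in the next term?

24

First entry goes 2, -4, 8, -16 → 32 (×(-2) each step).
Second entry — each term is the sum of the two before it: 6, 4, 10, 14 → 24.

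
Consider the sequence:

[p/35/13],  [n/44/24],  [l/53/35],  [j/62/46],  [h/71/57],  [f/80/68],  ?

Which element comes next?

[d/89/79]

Letter: p, n, l, j, h, f → d (letters move back 2 places in the alphabet).
Second entry: +9 each step, so 35, 44, 53, 62, 71, 80 → 89.
Third entry goes 13, 24, 35, 46, 57, 68 → 79 (+11 each step).
Putting it together: [d/89/79].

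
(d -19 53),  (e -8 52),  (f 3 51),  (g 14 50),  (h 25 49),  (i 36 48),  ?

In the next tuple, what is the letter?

Letter: letters move forward 1 place in the alphabet, so d, e, f, g, h, i → j.

j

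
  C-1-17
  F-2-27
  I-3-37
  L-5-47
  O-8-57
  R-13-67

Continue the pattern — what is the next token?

Letter goes C, F, I, L, O, R → U (letters move forward 3 places in the alphabet).
For the second component, each term is the sum of the two before it: 1, 2, 3, 5, 8, 13 → 21.
Third component: +10 each step; 17, 27, 37, 47, 57, 67 → 77.
Putting it together: U-21-77.

U-21-77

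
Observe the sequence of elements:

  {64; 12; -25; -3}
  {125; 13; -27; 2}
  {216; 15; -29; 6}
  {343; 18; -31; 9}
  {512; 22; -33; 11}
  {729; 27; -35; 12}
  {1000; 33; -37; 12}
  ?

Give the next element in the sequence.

First coordinate — perfect cubes: 4³, 5³, 6³, …: 64, 125, 216, 343, 512, 729, 1000 → 1331.
Second coordinate goes 12, 13, 15, 18, 22, 27, 33 → 40 (differences are 1, 2, 3, … (increasing by 1 each time)).
Third coordinate — −2 each step: -25, -27, -29, -31, -33, -35, -37 → -39.
For the fourth coordinate, differences are 5, 4, 3, … (decreasing by 1 each time): -3, 2, 6, 9, 11, 12, 12 → 11.
Putting it together: {1331; 40; -39; 11}.

{1331; 40; -39; 11}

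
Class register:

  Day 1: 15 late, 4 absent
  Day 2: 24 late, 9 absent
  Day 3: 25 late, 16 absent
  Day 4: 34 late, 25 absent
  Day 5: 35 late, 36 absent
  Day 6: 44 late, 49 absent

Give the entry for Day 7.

Late: alternating steps +9, +1, +9, +1, …, so 15, 24, 25, 34, 35, 44 → 45.
For the absent, perfect squares: 2², 3², 4², …: 4, 9, 16, 25, 36, 49 → 64.
Combining the parts gives 45 late, 64 absent.

45 late, 64 absent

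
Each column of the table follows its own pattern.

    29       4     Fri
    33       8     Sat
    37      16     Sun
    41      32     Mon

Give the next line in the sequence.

45  64  Tue

For the first component, +4 each step: 29, 33, 37, 41 → 45.
For the second component, ×2 each step: 4, 8, 16, 32 → 64.
Day — runs through the weekdays Mon→Sun: Fri, Sat, Sun, Mon → Tue.
So the next line is 45  64  Tue.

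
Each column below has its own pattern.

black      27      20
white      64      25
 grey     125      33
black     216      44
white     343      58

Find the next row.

grey  512  75

Shade: black, white, grey, black, white → grey (repeats black → white → grey).
Second component — perfect cubes: 3³, 4³, 5³, …: 27, 64, 125, 216, 343 → 512.
For the third component, differences are 5, 8, 11, … (increasing by 3 each time): 20, 25, 33, 44, 58 → 75.
So the next row is grey  512  75.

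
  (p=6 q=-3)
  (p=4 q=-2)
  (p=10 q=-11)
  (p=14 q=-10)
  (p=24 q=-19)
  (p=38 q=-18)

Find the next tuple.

(p=62 q=-27)

P goes 6, 4, 10, 14, 24, 38 → 62 (each term is the sum of the two before it).
Q: -3, -2, -11, -10, -19, -18 → -27 (alternating steps +1, −9, +1, −9, …).
Putting it together: (p=62 q=-27).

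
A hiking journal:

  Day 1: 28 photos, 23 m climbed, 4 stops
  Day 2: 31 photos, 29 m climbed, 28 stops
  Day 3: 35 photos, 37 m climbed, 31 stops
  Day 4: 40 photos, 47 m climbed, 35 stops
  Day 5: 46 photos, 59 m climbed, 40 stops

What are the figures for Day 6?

53 photos, 73 m climbed, 46 stops

Photos — differences are 3, 4, 5, … (increasing by 1 each time): 28, 31, 35, 40, 46 → 53.
M climbed: differences are 6, 8, 10, … (increasing by 2 each time), so 23, 29, 37, 47, 59 → 73.
For the stops, always the previous value of the photos: 4, 28, 31, 35, 40 → 46.
Combining the parts gives 53 photos, 73 m climbed, 46 stops.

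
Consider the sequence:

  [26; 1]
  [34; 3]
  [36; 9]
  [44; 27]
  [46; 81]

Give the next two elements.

[54; 243], [56; 729]

First value goes 26, 34, 36, 44, 46 → 54 → 56 (alternating steps +8, +2, +8, +2, …).
Second value: 1, 3, 9, 27, 81 → 243 → 729 (×3 each step).
So the next two elements are [54; 243] and [56; 729].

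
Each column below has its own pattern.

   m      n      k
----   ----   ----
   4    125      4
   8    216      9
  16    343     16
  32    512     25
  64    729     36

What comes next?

For the column m, ×2 each step: 4, 8, 16, 32, 64 → 128.
Column n: perfect cubes: 5³, 6³, 7³, …, so 125, 216, 343, 512, 729 → 1000.
Column k — perfect squares: 2², 3², 4², …: 4, 9, 16, 25, 36 → 49.
Combining the parts gives 128  1000  49.

128  1000  49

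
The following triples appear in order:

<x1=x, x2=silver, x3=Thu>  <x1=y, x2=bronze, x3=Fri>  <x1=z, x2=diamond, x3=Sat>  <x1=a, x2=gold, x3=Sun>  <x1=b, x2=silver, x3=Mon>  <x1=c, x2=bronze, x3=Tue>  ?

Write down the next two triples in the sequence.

X1: x, y, z, a, b, c → d → e (letters move forward 1 place in the alphabet, wrapping Z→A).
X2: repeats silver → bronze → diamond → gold; silver, bronze, diamond, gold, silver, bronze → diamond → gold.
X3 — runs through the weekdays Mon→Sun: Thu, Fri, Sat, Sun, Mon, Tue → Wed → Thu.
Putting the parts together: <x1=d, x2=diamond, x3=Wed> and then <x1=e, x2=gold, x3=Thu>.

<x1=d, x2=diamond, x3=Wed>, <x1=e, x2=gold, x3=Thu>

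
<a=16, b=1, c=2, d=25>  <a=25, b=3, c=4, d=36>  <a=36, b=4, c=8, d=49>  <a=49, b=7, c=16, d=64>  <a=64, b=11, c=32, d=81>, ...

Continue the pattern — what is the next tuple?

A: perfect squares: 4², 5², 6², …; 16, 25, 36, 49, 64 → 81.
B: 1, 3, 4, 7, 11 → 18 (each term is the sum of the two before it).
C: ×2 each step; 2, 4, 8, 16, 32 → 64.
D: perfect squares: 5², 6², 7², …, so 25, 36, 49, 64, 81 → 100.
So the next tuple is <a=81, b=18, c=64, d=100>.

<a=81, b=18, c=64, d=100>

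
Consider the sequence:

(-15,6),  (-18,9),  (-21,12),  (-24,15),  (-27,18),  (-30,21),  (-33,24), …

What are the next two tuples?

(-36,27), (-39,30)

First entry: -15, -18, -21, -24, -27, -30, -33 → -36 → -39 (−3 each step).
Second entry — together with the first entry always sums to -9: 6, 9, 12, 15, 18, 21, 24 → 27 → 30.
Putting the parts together: (-36,27) and then (-39,30).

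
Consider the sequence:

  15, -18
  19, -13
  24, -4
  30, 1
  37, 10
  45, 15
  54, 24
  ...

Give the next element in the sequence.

First slot: differences are 4, 5, 6, … (increasing by 1 each time), so 15, 19, 24, 30, 37, 45, 54 → 64.
Second slot — alternating steps +5, +9, +5, +9, …: -18, -13, -4, 1, 10, 15, 24 → 29.
Combining the parts gives 64, 29.

64, 29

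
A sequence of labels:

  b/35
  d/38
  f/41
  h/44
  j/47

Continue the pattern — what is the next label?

Letter: letters move forward 2 places in the alphabet; b, d, f, h, j → l.
Second component: 35, 38, 41, 44, 47 → 50 (+3 each step).
Combining the parts gives l/50.

l/50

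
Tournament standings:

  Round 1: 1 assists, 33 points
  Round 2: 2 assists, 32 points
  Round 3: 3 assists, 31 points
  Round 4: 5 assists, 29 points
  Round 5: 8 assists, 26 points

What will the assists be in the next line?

13

Assists goes 1, 2, 3, 5, 8 → 13 (each term is the sum of the two before it).
Points: together with the assists always sums to 34; 33, 32, 31, 29, 26 → 21.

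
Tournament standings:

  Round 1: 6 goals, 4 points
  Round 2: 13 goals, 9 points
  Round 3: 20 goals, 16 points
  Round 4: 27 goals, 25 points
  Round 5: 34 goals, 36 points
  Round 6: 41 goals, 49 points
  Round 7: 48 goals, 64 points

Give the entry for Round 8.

55 goals, 81 points

Goals goes 6, 13, 20, 27, 34, 41, 48 → 55 (+7 each step).
Points: perfect squares: 2², 3², 4², …, so 4, 9, 16, 25, 36, 49, 64 → 81.
Combining the parts gives 55 goals, 81 points.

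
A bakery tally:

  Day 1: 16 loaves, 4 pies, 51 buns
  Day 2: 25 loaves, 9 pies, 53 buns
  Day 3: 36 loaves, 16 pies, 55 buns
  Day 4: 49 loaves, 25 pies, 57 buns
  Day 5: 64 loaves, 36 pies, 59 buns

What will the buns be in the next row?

Buns: +2 each step, so 51, 53, 55, 57, 59 → 61.

61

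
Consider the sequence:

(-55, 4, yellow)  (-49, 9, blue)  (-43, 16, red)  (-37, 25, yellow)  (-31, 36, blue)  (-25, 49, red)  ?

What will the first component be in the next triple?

-19

First component: +6 each step; -55, -49, -43, -37, -31, -25 → -19.
Second component — perfect squares: 2², 3², 4², …: 4, 9, 16, 25, 36, 49 → 64.
Colour: repeats yellow → blue → red, so yellow, blue, red, yellow, blue, red → yellow.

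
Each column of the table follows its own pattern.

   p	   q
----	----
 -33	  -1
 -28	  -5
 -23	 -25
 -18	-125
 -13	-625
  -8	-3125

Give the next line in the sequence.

Column p: -33, -28, -23, -18, -13, -8 → -3 (+5 each step).
Column q: ×5 each step, so -1, -5, -25, -125, -625, -3125 → -15625.
Putting it together: -3  -15625.

-3  -15625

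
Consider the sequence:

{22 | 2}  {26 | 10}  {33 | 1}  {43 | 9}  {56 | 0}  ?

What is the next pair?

First component: 22, 26, 33, 43, 56 → 72 (differences are 4, 7, 10, … (increasing by 3 each time)).
Second component — alternating steps +8, −9, +8, −9, …: 2, 10, 1, 9, 0 → 8.
Combining the parts gives {72 | 8}.

{72 | 8}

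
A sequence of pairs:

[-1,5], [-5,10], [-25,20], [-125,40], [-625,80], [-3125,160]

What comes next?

[-15625,320]

First slot — ×5 each step: -1, -5, -25, -125, -625, -3125 → -15625.
Second slot: ×2 each step; 5, 10, 20, 40, 80, 160 → 320.
Putting it together: [-15625,320].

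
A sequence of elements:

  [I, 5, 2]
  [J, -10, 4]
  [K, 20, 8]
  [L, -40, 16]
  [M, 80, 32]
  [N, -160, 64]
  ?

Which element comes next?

[O, 320, 128]

For the letter, letters move forward 1 place in the alphabet: I, J, K, L, M, N → O.
Second value: 5, -10, 20, -40, 80, -160 → 320 (×(-2) each step).
Third value — ×2 each step: 2, 4, 8, 16, 32, 64 → 128.
Putting it together: [O, 320, 128].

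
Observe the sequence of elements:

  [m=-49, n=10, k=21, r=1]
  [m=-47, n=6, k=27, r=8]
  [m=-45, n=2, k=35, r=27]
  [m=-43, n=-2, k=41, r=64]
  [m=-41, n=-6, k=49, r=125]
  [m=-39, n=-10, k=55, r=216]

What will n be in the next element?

M: -49, -47, -45, -43, -41, -39 → -37 (+2 each step).
N goes 10, 6, 2, -2, -6, -10 → -14 (−4 each step).
K — alternating steps +6, +8, +6, +8, …: 21, 27, 35, 41, 49, 55 → 63.
R goes 1, 8, 27, 64, 125, 216 → 343 (perfect cubes: 1³, 2³, 3³, …).

-14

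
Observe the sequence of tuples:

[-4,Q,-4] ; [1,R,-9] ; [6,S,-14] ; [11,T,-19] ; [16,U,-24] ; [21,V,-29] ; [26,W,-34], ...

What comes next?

[31,X,-39]

First value goes -4, 1, 6, 11, 16, 21, 26 → 31 (+5 each step).
Letter: letters move forward 1 place in the alphabet; Q, R, S, T, U, V, W → X.
For the third value, −5 each step: -4, -9, -14, -19, -24, -29, -34 → -39.
So the next tuple is [31,X,-39].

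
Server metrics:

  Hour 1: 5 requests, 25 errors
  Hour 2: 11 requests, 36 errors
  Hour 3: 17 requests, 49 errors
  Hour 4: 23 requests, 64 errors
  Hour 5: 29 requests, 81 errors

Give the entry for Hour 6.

35 requests, 100 errors

Requests — +6 each step: 5, 11, 17, 23, 29 → 35.
Errors: perfect squares: 5², 6², 7², …, so 25, 36, 49, 64, 81 → 100.
Putting it together: 35 requests, 100 errors.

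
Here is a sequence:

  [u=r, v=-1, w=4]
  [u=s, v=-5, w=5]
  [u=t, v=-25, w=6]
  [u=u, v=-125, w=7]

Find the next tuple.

U: letters move forward 1 place in the alphabet, so r, s, t, u → v.
For the v, ×5 each step: -1, -5, -25, -125 → -625.
W: 4, 5, 6, 7 → 8 (+1 each step).
Putting it together: [u=v, v=-625, w=8].

[u=v, v=-625, w=8]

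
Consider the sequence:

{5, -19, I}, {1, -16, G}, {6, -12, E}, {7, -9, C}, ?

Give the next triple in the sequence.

{13, -5, A}

First value goes 5, 1, 6, 7 → 13 (each term is the sum of the two before it).
Second value: alternating steps +3, +4, +3, +4, …, so -19, -16, -12, -9 → -5.
Letter goes I, G, E, C → A (letters move back 2 places in the alphabet).
Putting it together: {13, -5, A}.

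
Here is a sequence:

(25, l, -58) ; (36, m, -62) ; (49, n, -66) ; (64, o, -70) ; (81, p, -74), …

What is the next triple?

First value: perfect squares: 5², 6², 7², …; 25, 36, 49, 64, 81 → 100.
Letter: letters move forward 1 place in the alphabet; l, m, n, o, p → q.
Third value — −4 each step: -58, -62, -66, -70, -74 → -78.
Putting it together: (100, q, -78).

(100, q, -78)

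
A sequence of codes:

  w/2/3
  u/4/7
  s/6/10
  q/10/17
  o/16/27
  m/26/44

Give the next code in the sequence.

k/42/71

For the letter, letters move back 2 places in the alphabet: w, u, s, q, o, m → k.
Second component: each term is the sum of the two before it; 2, 4, 6, 10, 16, 26 → 42.
Third component — each term is the sum of the two before it: 3, 7, 10, 17, 27, 44 → 71.
Combining the parts gives k/42/71.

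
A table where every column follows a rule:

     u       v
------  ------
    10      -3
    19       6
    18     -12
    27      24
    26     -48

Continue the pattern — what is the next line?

Column u: alternating steps +9, −1, +9, −1, …, so 10, 19, 18, 27, 26 → 35.
Column v — ×(-2) each step: -3, 6, -12, 24, -48 → 96.
Combining the parts gives 35  96.

35  96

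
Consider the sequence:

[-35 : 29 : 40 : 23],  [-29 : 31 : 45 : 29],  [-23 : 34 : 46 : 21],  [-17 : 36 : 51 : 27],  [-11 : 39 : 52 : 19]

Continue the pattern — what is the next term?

First coordinate — +6 each step: -35, -29, -23, -17, -11 → -5.
Second coordinate: alternating steps +2, +3, +2, +3, …, so 29, 31, 34, 36, 39 → 41.
Third coordinate: alternating steps +5, +1, +5, +1, …; 40, 45, 46, 51, 52 → 57.
Fourth coordinate: 23, 29, 21, 27, 19 → 25 (alternating steps +6, −8, +6, −8, …).
Combining the parts gives [-5 : 41 : 57 : 25].

[-5 : 41 : 57 : 25]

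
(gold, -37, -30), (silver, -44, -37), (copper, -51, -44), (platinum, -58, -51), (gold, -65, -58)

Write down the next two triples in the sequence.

(silver, -72, -65), (copper, -79, -72)

Metal — repeats gold → silver → copper → platinum: gold, silver, copper, platinum, gold → silver → copper.
Second coordinate: −7 each step, so -37, -44, -51, -58, -65 → -72 → -79.
Third coordinate: always 7 more than the second coordinate, so -30, -37, -44, -51, -58 → -65 → -72.
So the next two triples are (silver, -72, -65) and (copper, -79, -72).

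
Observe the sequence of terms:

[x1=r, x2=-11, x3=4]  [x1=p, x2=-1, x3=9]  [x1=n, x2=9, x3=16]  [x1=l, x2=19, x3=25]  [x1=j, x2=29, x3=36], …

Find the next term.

[x1=h, x2=39, x3=49]

X1 goes r, p, n, l, j → h (letters move back 2 places in the alphabet).
X2: +10 each step; -11, -1, 9, 19, 29 → 39.
X3: perfect squares: 2², 3², 4², …, so 4, 9, 16, 25, 36 → 49.
Combining the parts gives [x1=h, x2=39, x3=49].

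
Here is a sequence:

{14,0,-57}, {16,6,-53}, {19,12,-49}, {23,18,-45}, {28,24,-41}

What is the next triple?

{34,30,-37}

First part goes 14, 16, 19, 23, 28 → 34 (differences are 2, 3, 4, … (increasing by 1 each time)).
Second part — +6 each step: 0, 6, 12, 18, 24 → 30.
Third part: -57, -53, -49, -45, -41 → -37 (+4 each step).
Putting it together: {34,30,-37}.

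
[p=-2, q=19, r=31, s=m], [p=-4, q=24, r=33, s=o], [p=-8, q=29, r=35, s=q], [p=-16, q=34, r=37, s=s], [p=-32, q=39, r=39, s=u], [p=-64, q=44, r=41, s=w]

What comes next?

[p=-128, q=49, r=43, s=y]

P goes -2, -4, -8, -16, -32, -64 → -128 (×2 each step).
Q: 19, 24, 29, 34, 39, 44 → 49 (+5 each step).
R goes 31, 33, 35, 37, 39, 41 → 43 (+2 each step).
S: letters move forward 2 places in the alphabet, so m, o, q, s, u, w → y.
Putting it together: [p=-128, q=49, r=43, s=y].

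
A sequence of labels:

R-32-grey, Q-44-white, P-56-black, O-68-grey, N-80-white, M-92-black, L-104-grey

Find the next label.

For the letter, letters move back 1 place in the alphabet: R, Q, P, O, N, M, L → K.
For the second component, +12 each step: 32, 44, 56, 68, 80, 92, 104 → 116.
Shade: repeats grey → white → black; grey, white, black, grey, white, black, grey → white.
So the next label is K-116-white.

K-116-white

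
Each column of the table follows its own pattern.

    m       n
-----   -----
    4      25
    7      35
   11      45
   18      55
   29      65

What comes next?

47  75

Column m goes 4, 7, 11, 18, 29 → 47 (each term is the sum of the two before it).
For the column n, +10 each step: 25, 35, 45, 55, 65 → 75.
So the next line is 47  75.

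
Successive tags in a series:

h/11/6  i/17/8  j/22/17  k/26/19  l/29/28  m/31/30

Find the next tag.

n/32/39

Letter: h, i, j, k, l, m → n (letters move forward 1 place in the alphabet).
Second component: differences are 6, 5, 4, … (decreasing by 1 each time), so 11, 17, 22, 26, 29, 31 → 32.
Third component: 6, 8, 17, 19, 28, 30 → 39 (alternating steps +2, +9, +2, +9, …).
Combining the parts gives n/32/39.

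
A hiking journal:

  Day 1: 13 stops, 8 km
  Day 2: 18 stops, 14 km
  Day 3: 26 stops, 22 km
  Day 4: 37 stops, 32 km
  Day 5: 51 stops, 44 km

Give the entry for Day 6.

Stops — differences are 5, 8, 11, … (increasing by 3 each time): 13, 18, 26, 37, 51 → 68.
Km — differences are 6, 8, 10, … (increasing by 2 each time): 8, 14, 22, 32, 44 → 58.
So the next record is 68 stops, 58 km.

68 stops, 58 km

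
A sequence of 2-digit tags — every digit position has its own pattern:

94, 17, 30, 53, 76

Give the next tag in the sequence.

99

First digit: +2 each step, mod 10, so 9, 1, 3, 5, 7 → 9.
Second digit: +3 each step, mod 10, so 4, 7, 0, 3, 6 → 9.
So the next tag is 99.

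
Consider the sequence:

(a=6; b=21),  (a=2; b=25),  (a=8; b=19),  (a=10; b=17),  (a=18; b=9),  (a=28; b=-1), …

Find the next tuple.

For the a, each term is the sum of the two before it: 6, 2, 8, 10, 18, 28 → 46.
B: 21, 25, 19, 17, 9, -1 → -19 (together with the a always sums to 27).
Putting it together: (a=46; b=-19).

(a=46; b=-19)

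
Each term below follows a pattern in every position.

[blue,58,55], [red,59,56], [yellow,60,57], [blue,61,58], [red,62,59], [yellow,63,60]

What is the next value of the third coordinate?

Second coordinate: +1 each step, so 58, 59, 60, 61, 62, 63 → 64.
Third coordinate: always 3 less than the second coordinate, so 55, 56, 57, 58, 59, 60 → 61.

61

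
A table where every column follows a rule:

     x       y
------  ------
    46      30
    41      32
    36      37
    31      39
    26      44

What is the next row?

Column x goes 46, 41, 36, 31, 26 → 21 (−5 each step).
For the column y, alternating steps +2, +5, +2, +5, …: 30, 32, 37, 39, 44 → 46.
Putting it together: 21  46.

21  46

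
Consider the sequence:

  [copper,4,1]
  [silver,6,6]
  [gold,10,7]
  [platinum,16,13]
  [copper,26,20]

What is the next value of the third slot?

33

Third slot goes 1, 6, 7, 13, 20 → 33 (each term is the sum of the two before it).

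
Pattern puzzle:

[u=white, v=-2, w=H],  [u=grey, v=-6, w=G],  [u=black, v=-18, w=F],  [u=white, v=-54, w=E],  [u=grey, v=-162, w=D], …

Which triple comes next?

U: repeats white → grey → black; white, grey, black, white, grey → black.
V goes -2, -6, -18, -54, -162 → -486 (×3 each step).
W: H, G, F, E, D → C (letters move back 1 place in the alphabet).
Combining the parts gives [u=black, v=-486, w=C].

[u=black, v=-486, w=C]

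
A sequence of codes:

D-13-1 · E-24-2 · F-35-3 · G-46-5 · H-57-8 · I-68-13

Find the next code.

J-79-21

For the letter, letters move forward 1 place in the alphabet: D, E, F, G, H, I → J.
Second component: 13, 24, 35, 46, 57, 68 → 79 (+11 each step).
Third component: each term is the sum of the two before it, so 1, 2, 3, 5, 8, 13 → 21.
So the next code is J-79-21.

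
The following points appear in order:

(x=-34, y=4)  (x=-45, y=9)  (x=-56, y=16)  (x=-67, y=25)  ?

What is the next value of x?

X — −11 each step: -34, -45, -56, -67 → -78.

-78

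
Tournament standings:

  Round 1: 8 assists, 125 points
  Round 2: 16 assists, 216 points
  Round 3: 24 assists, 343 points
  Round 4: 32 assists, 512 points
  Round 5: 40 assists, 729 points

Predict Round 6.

48 assists, 1000 points

Assists: +8 each step; 8, 16, 24, 32, 40 → 48.
For the points, perfect cubes: 5³, 6³, 7³, …: 125, 216, 343, 512, 729 → 1000.
Putting it together: 48 assists, 1000 points.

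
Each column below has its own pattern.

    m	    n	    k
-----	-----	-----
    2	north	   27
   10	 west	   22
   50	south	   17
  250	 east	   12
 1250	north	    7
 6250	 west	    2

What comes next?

31250  south  -3

Column m: ×5 each step; 2, 10, 50, 250, 1250, 6250 → 31250.
Column n goes north, west, south, east, north, west → south (repeats north → west → south → east).
Column k — −5 each step: 27, 22, 17, 12, 7, 2 → -3.
So the next row is 31250  south  -3.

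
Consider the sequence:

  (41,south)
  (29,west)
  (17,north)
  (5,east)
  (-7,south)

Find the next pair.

(-19,west)

First entry — −12 each step: 41, 29, 17, 5, -7 → -19.
Direction — repeats south → west → north → east: south, west, north, east, south → west.
Putting it together: (-19,west).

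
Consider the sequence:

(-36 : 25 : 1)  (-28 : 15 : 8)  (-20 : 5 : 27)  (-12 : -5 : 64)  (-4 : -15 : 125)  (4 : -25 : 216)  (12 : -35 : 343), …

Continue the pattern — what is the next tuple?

First slot — +8 each step: -36, -28, -20, -12, -4, 4, 12 → 20.
Second slot: −10 each step; 25, 15, 5, -5, -15, -25, -35 → -45.
For the third slot, perfect cubes: 1³, 2³, 3³, …: 1, 8, 27, 64, 125, 216, 343 → 512.
So the next tuple is (20 : -45 : 512).

(20 : -45 : 512)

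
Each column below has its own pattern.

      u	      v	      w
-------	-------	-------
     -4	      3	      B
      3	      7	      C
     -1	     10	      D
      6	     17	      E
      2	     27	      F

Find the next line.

9  44  G

Column u — alternating steps +7, −4, +7, −4, …: -4, 3, -1, 6, 2 → 9.
Column v — each term is the sum of the two before it: 3, 7, 10, 17, 27 → 44.
For the column w, letters move forward 1 place in the alphabet: B, C, D, E, F → G.
Putting it together: 9  44  G.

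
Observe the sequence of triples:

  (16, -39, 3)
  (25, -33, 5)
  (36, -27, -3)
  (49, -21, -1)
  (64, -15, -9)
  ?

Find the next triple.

(81, -9, -7)

First coordinate — perfect squares: 4², 5², 6², …: 16, 25, 36, 49, 64 → 81.
Second coordinate: -39, -33, -27, -21, -15 → -9 (+6 each step).
Third coordinate — alternating steps +2, −8, +2, −8, …: 3, 5, -3, -1, -9 → -7.
Putting it together: (81, -9, -7).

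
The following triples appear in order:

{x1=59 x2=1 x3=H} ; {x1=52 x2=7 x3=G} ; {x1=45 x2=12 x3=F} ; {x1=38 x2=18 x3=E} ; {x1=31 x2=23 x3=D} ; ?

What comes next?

X1 — −7 each step: 59, 52, 45, 38, 31 → 24.
For the x2, alternating steps +6, +5, +6, +5, …: 1, 7, 12, 18, 23 → 29.
For the x3, letters move back 1 place in the alphabet: H, G, F, E, D → C.
Combining the parts gives {x1=24 x2=29 x3=C}.

{x1=24 x2=29 x3=C}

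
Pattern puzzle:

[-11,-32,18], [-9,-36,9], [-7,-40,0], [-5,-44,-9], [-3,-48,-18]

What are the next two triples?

First entry: +2 each step, so -11, -9, -7, -5, -3 → -1 → 1.
Second entry: -32, -36, -40, -44, -48 → -52 → -56 (−4 each step).
Third entry: −9 each step; 18, 9, 0, -9, -18 → -27 → -36.
Putting the parts together: [-1,-52,-27] and then [1,-56,-36].

[-1,-52,-27], [1,-56,-36]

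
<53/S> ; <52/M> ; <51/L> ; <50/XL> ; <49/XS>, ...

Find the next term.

For the first value, −1 each step: 53, 52, 51, 50, 49 → 48.
For the size, runs through clothing sizes XS→XL: S, M, L, XL, XS → S.
Putting it together: <48/S>.

<48/S>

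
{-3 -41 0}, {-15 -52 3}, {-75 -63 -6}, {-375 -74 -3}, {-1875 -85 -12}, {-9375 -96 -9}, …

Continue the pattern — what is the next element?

First entry — ×5 each step: -3, -15, -75, -375, -1875, -9375 → -46875.
Second entry goes -41, -52, -63, -74, -85, -96 → -107 (−11 each step).
For the third entry, alternating steps +3, −9, +3, −9, …: 0, 3, -6, -3, -12, -9 → -18.
So the next element is {-46875 -107 -18}.

{-46875 -107 -18}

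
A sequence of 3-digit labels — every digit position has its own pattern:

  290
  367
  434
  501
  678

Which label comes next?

First digit: +1 each step, mod 10; 2, 3, 4, 5, 6 → 7.
Second digit: −3 each step, mod 10; 9, 6, 3, 0, 7 → 4.
Third digit: −3 each step, mod 10, so 0, 7, 4, 1, 8 → 5.
Putting it together: 745.

745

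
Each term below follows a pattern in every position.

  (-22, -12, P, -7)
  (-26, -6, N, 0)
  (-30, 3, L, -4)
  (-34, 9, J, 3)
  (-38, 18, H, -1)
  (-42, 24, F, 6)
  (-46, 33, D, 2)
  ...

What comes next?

(-50, 39, B, 9)

First value: −4 each step, so -22, -26, -30, -34, -38, -42, -46 → -50.
Second value — alternating steps +6, +9, +6, +9, …: -12, -6, 3, 9, 18, 24, 33 → 39.
Letter: P, N, L, J, H, F, D → B (letters move back 2 places in the alphabet).
Fourth value goes -7, 0, -4, 3, -1, 6, 2 → 9 (alternating steps +7, −4, +7, −4, …).
So the next term is (-50, 39, B, 9).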